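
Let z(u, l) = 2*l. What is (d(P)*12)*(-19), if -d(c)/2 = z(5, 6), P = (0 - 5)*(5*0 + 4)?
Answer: 5472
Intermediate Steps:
P = -20 (P = -5*(0 + 4) = -5*4 = -20)
d(c) = -24 (d(c) = -4*6 = -2*12 = -24)
(d(P)*12)*(-19) = -24*12*(-19) = -288*(-19) = 5472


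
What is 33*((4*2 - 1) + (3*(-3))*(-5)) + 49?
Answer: 1765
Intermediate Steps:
33*((4*2 - 1) + (3*(-3))*(-5)) + 49 = 33*((8 - 1) - 9*(-5)) + 49 = 33*(7 + 45) + 49 = 33*52 + 49 = 1716 + 49 = 1765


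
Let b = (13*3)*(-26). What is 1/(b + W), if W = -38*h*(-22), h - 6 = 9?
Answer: 1/11526 ≈ 8.6760e-5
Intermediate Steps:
h = 15 (h = 6 + 9 = 15)
b = -1014 (b = 39*(-26) = -1014)
W = 12540 (W = -38*15*(-22) = -570*(-22) = 12540)
1/(b + W) = 1/(-1014 + 12540) = 1/11526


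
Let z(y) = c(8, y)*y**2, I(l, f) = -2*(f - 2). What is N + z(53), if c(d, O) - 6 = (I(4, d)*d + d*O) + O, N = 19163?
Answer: 1106246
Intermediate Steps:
I(l, f) = 4 - 2*f (I(l, f) = -2*(-2 + f) = 4 - 2*f)
c(d, O) = 6 + O + O*d + d*(4 - 2*d) (c(d, O) = 6 + (((4 - 2*d)*d + d*O) + O) = 6 + ((d*(4 - 2*d) + O*d) + O) = 6 + ((O*d + d*(4 - 2*d)) + O) = 6 + (O + O*d + d*(4 - 2*d)) = 6 + O + O*d + d*(4 - 2*d))
z(y) = y**2*(-90 + 9*y) (z(y) = (6 + y + y*8 - 2*8*(-2 + 8))*y**2 = (6 + y + 8*y - 2*8*6)*y**2 = (6 + y + 8*y - 96)*y**2 = (-90 + 9*y)*y**2 = y**2*(-90 + 9*y))
N + z(53) = 19163 + 9*53**2*(-10 + 53) = 19163 + 9*2809*43 = 19163 + 1087083 = 1106246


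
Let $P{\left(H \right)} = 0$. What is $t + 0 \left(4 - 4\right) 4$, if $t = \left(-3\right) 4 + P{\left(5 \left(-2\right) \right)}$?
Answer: $-12$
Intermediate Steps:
$t = -12$ ($t = \left(-3\right) 4 + 0 = -12 + 0 = -12$)
$t + 0 \left(4 - 4\right) 4 = -12 + 0 \left(4 - 4\right) 4 = -12 + 0 \cdot 0 \cdot 4 = -12 + 0 \cdot 4 = -12 + 0 = -12$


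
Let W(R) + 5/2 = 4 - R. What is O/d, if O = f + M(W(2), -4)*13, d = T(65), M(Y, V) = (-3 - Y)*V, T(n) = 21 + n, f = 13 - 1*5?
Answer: 69/43 ≈ 1.6047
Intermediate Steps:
f = 8 (f = 13 - 5 = 8)
W(R) = 3/2 - R (W(R) = -5/2 + (4 - R) = 3/2 - R)
M(Y, V) = V*(-3 - Y)
d = 86 (d = 21 + 65 = 86)
O = 138 (O = 8 - 1*(-4)*(3 + (3/2 - 1*2))*13 = 8 - 1*(-4)*(3 + (3/2 - 2))*13 = 8 - 1*(-4)*(3 - ½)*13 = 8 - 1*(-4)*5/2*13 = 8 + 10*13 = 8 + 130 = 138)
O/d = 138/86 = 138*(1/86) = 69/43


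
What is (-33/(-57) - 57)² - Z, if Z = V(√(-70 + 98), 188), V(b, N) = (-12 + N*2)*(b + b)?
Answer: 1149184/361 - 1456*√7 ≈ -668.88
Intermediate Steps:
V(b, N) = 2*b*(-12 + 2*N) (V(b, N) = (-12 + 2*N)*(2*b) = 2*b*(-12 + 2*N))
Z = 1456*√7 (Z = 4*√(-70 + 98)*(-6 + 188) = 4*√28*182 = 4*(2*√7)*182 = 1456*√7 ≈ 3852.2)
(-33/(-57) - 57)² - Z = (-33/(-57) - 57)² - 1456*√7 = (-33*(-1/57) - 57)² - 1456*√7 = (11/19 - 57)² - 1456*√7 = (-1072/19)² - 1456*√7 = 1149184/361 - 1456*√7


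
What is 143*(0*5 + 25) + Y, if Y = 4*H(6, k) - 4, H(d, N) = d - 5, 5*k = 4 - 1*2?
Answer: 3575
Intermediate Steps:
k = ⅖ (k = (4 - 1*2)/5 = (4 - 2)/5 = (⅕)*2 = ⅖ ≈ 0.40000)
H(d, N) = -5 + d
Y = 0 (Y = 4*(-5 + 6) - 4 = 4*1 - 4 = 4 - 4 = 0)
143*(0*5 + 25) + Y = 143*(0*5 + 25) + 0 = 143*(0 + 25) + 0 = 143*25 + 0 = 3575 + 0 = 3575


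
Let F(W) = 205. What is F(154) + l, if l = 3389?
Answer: 3594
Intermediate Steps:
F(154) + l = 205 + 3389 = 3594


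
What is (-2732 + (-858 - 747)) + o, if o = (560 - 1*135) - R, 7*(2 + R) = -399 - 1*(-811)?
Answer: -27782/7 ≈ -3968.9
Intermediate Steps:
R = 398/7 (R = -2 + (-399 - 1*(-811))/7 = -2 + (-399 + 811)/7 = -2 + (⅐)*412 = -2 + 412/7 = 398/7 ≈ 56.857)
o = 2577/7 (o = (560 - 1*135) - 1*398/7 = (560 - 135) - 398/7 = 425 - 398/7 = 2577/7 ≈ 368.14)
(-2732 + (-858 - 747)) + o = (-2732 + (-858 - 747)) + 2577/7 = (-2732 - 1605) + 2577/7 = -4337 + 2577/7 = -27782/7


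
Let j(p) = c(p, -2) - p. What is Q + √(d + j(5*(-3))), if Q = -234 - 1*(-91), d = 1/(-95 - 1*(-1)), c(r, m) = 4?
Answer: -143 + √167790/94 ≈ -138.64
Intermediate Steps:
d = -1/94 (d = 1/(-95 + 1) = 1/(-94) = -1/94 ≈ -0.010638)
j(p) = 4 - p
Q = -143 (Q = -234 + 91 = -143)
Q + √(d + j(5*(-3))) = -143 + √(-1/94 + (4 - 5*(-3))) = -143 + √(-1/94 + (4 - 1*(-15))) = -143 + √(-1/94 + (4 + 15)) = -143 + √(-1/94 + 19) = -143 + √(1785/94) = -143 + √167790/94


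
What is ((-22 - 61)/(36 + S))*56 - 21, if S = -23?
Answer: -4921/13 ≈ -378.54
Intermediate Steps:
((-22 - 61)/(36 + S))*56 - 21 = ((-22 - 61)/(36 - 23))*56 - 21 = -83/13*56 - 21 = -4648/13 - 21 = -4921/13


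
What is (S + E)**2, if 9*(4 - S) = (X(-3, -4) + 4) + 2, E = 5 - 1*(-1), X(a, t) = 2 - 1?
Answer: 6889/81 ≈ 85.049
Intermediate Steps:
X(a, t) = 1
E = 6 (E = 5 + 1 = 6)
S = 29/9 (S = 4 - ((1 + 4) + 2)/9 = 4 - (5 + 2)/9 = 4 - 1/9*7 = 4 - 7/9 = 29/9 ≈ 3.2222)
(S + E)**2 = (29/9 + 6)**2 = (83/9)**2 = 6889/81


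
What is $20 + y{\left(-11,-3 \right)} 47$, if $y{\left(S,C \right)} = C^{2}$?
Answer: $443$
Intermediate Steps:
$20 + y{\left(-11,-3 \right)} 47 = 20 + \left(-3\right)^{2} \cdot 47 = 20 + 9 \cdot 47 = 20 + 423 = 443$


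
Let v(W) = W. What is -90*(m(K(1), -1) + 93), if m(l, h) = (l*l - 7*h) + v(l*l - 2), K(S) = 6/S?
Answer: -15300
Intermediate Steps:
m(l, h) = -2 - 7*h + 2*l**2 (m(l, h) = (l*l - 7*h) + (l*l - 2) = (l**2 - 7*h) + (l**2 - 2) = (l**2 - 7*h) + (-2 + l**2) = -2 - 7*h + 2*l**2)
-90*(m(K(1), -1) + 93) = -90*((-2 - 7*(-1) + 2*(6/1)**2) + 93) = -90*((-2 + 7 + 2*(6*1)**2) + 93) = -90*((-2 + 7 + 2*6**2) + 93) = -90*((-2 + 7 + 2*36) + 93) = -90*((-2 + 7 + 72) + 93) = -90*(77 + 93) = -90*170 = -15300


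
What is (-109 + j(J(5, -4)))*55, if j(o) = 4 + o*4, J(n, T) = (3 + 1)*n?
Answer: -1375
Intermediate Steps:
J(n, T) = 4*n
j(o) = 4 + 4*o
(-109 + j(J(5, -4)))*55 = (-109 + (4 + 4*(4*5)))*55 = (-109 + (4 + 4*20))*55 = (-109 + (4 + 80))*55 = (-109 + 84)*55 = -25*55 = -1375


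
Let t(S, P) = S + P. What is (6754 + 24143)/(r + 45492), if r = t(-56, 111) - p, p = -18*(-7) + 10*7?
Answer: 3433/5039 ≈ 0.68129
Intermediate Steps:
t(S, P) = P + S
p = 196 (p = 126 + 70 = 196)
r = -141 (r = (111 - 56) - 1*196 = 55 - 196 = -141)
(6754 + 24143)/(r + 45492) = (6754 + 24143)/(-141 + 45492) = 30897/45351 = 30897*(1/45351) = 3433/5039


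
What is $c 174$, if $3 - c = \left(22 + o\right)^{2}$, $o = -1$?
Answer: $-76212$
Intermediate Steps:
$c = -438$ ($c = 3 - \left(22 - 1\right)^{2} = 3 - 21^{2} = 3 - 441 = -438$)
$c 174 = \left(-438\right) 174 = -76212$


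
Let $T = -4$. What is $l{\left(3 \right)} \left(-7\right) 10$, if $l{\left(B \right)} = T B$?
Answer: $840$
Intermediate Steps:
$l{\left(B \right)} = - 4 B$
$l{\left(3 \right)} \left(-7\right) 10 = \left(-4\right) 3 \left(-7\right) 10 = \left(-12\right) \left(-7\right) 10 = 84 \cdot 10 = 840$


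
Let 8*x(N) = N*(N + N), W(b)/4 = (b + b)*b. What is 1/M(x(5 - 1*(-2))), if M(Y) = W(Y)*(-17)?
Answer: -2/40817 ≈ -4.8999e-5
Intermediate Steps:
W(b) = 8*b² (W(b) = 4*((b + b)*b) = 4*((2*b)*b) = 4*(2*b²) = 8*b²)
x(N) = N²/4 (x(N) = (N*(N + N))/8 = (N*(2*N))/8 = (2*N²)/8 = N²/4)
M(Y) = -136*Y² (M(Y) = (8*Y²)*(-17) = -136*Y²)
1/M(x(5 - 1*(-2))) = 1/(-136*(5 - 1*(-2))⁴/16) = 1/(-136*(5 + 2)⁴/16) = 1/(-136*((¼)*7²)²) = 1/(-136*((¼)*49)²) = 1/(-136*(49/4)²) = 1/(-136*2401/16) = 1/(-40817/2) = -2/40817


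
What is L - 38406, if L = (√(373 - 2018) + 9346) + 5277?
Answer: -23783 + I*√1645 ≈ -23783.0 + 40.559*I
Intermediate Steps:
L = 14623 + I*√1645 (L = (√(-1645) + 9346) + 5277 = (I*√1645 + 9346) + 5277 = (9346 + I*√1645) + 5277 = 14623 + I*√1645 ≈ 14623.0 + 40.559*I)
L - 38406 = (14623 + I*√1645) - 38406 = -23783 + I*√1645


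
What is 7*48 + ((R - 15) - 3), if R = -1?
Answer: 317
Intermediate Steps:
7*48 + ((R - 15) - 3) = 7*48 + ((-1 - 15) - 3) = 336 + (-16 - 3) = 336 - 19 = 317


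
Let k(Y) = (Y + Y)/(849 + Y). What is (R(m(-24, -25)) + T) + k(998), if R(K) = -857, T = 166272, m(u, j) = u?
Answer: 305523501/1847 ≈ 1.6542e+5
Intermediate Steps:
k(Y) = 2*Y/(849 + Y) (k(Y) = (2*Y)/(849 + Y) = 2*Y/(849 + Y))
(R(m(-24, -25)) + T) + k(998) = (-857 + 166272) + 2*998/(849 + 998) = 165415 + 2*998/1847 = 165415 + 2*998*(1/1847) = 165415 + 1996/1847 = 305523501/1847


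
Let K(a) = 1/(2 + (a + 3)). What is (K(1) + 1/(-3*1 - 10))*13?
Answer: 7/6 ≈ 1.1667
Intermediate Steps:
K(a) = 1/(5 + a) (K(a) = 1/(2 + (3 + a)) = 1/(5 + a))
(K(1) + 1/(-3*1 - 10))*13 = (1/(5 + 1) + 1/(-3*1 - 10))*13 = (1/6 + 1/(-3 - 10))*13 = (1/6 + 1/(-13))*13 = (1/6 - 1/13)*13 = (7/78)*13 = 7/6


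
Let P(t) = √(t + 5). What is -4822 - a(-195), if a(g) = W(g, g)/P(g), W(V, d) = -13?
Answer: -4822 - 13*I*√190/190 ≈ -4822.0 - 0.94312*I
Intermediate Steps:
P(t) = √(5 + t)
a(g) = -13/√(5 + g)
-4822 - a(-195) = -4822 - (-13)/√(5 - 195) = -4822 - (-13)/√(-190) = -4822 - (-13)*(-I*√190/190) = -4822 - 13*I*√190/190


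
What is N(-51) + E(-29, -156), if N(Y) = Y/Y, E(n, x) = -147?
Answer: -146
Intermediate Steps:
N(Y) = 1
N(-51) + E(-29, -156) = 1 - 147 = -146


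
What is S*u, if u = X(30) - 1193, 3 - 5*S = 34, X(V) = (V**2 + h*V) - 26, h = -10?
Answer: 19189/5 ≈ 3837.8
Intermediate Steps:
X(V) = -26 + V**2 - 10*V (X(V) = (V**2 - 10*V) - 26 = -26 + V**2 - 10*V)
S = -31/5 (S = 3/5 - 1/5*34 = 3/5 - 34/5 = -31/5 ≈ -6.2000)
u = -619 (u = (-26 + 30**2 - 10*30) - 1193 = (-26 + 900 - 300) - 1193 = 574 - 1193 = -619)
S*u = -31/5*(-619) = 19189/5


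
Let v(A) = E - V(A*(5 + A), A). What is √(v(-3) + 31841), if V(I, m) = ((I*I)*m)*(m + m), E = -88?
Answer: √31105 ≈ 176.37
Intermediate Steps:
V(I, m) = 2*I²*m² (V(I, m) = (I²*m)*(2*m) = (m*I²)*(2*m) = 2*I²*m²)
v(A) = -88 - 2*A⁴*(5 + A)² (v(A) = -88 - 2*(A*(5 + A))²*A² = -88 - 2*A²*(5 + A)²*A² = -88 - 2*A⁴*(5 + A)²)
√(v(-3) + 31841) = √((-88 - 2*(-3)⁴*(5 - 3)²) + 31841) = √((-88 - 2*81*2²) + 31841) = √((-88 - 2*81*4) + 31841) = √((-88 - 648) + 31841) = √(-736 + 31841) = √31105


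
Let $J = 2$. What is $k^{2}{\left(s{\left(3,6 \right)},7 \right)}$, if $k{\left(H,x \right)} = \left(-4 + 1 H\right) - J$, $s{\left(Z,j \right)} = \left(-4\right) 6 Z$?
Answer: $6084$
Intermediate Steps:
$s{\left(Z,j \right)} = - 24 Z$
$k{\left(H,x \right)} = -6 + H$ ($k{\left(H,x \right)} = \left(-4 + 1 H\right) - 2 = \left(-4 + H\right) - 2 = -6 + H$)
$k^{2}{\left(s{\left(3,6 \right)},7 \right)} = \left(-6 - 72\right)^{2} = \left(-78\right)^{2} = 6084$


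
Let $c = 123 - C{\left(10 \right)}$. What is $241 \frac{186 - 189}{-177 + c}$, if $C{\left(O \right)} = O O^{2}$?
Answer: $\frac{723}{1054} \approx 0.68596$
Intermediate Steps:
$C{\left(O \right)} = O^{3}$
$c = -877$ ($c = 123 - 10^{3} = 123 - 1000 = -877$)
$241 \frac{186 - 189}{-177 + c} = 241 \frac{186 - 189}{-177 - 877} = 241 \left(- \frac{3}{-1054}\right) = 241 \left(\left(-3\right) \left(- \frac{1}{1054}\right)\right) = 241 \cdot \frac{3}{1054} = \frac{723}{1054}$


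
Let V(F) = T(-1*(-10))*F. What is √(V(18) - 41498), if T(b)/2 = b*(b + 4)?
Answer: I*√36458 ≈ 190.94*I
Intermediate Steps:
T(b) = 2*b*(4 + b) (T(b) = 2*(b*(b + 4)) = 2*(b*(4 + b)) = 2*b*(4 + b))
V(F) = 280*F (V(F) = (2*(-1*(-10))*(4 - 1*(-10)))*F = (2*10*(4 + 10))*F = (2*10*14)*F = 280*F)
√(V(18) - 41498) = √(280*18 - 41498) = √(5040 - 41498) = √(-36458) = I*√36458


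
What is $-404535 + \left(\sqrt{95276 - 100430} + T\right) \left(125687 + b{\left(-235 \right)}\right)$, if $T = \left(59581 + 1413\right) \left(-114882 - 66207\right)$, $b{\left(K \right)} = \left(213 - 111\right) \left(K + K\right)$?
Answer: $-858742241108637 + 77747 i \sqrt{5154} \approx -8.5874 \cdot 10^{14} + 5.5816 \cdot 10^{6} i$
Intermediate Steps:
$b{\left(K \right)} = 204 K$ ($b{\left(K \right)} = 102 \cdot 2 K = 204 K$)
$T = -11045342466$ ($T = 60994 \left(-181089\right) = -11045342466$)
$-404535 + \left(\sqrt{95276 - 100430} + T\right) \left(125687 + b{\left(-235 \right)}\right) = -404535 + \left(\sqrt{95276 - 100430} - 11045342466\right) \left(125687 + 204 \left(-235\right)\right) = -404535 + \left(\sqrt{-5154} - 11045342466\right) \left(125687 - 47940\right) = -404535 + \left(i \sqrt{5154} - 11045342466\right) 77747 = -404535 + \left(-11045342466 + i \sqrt{5154}\right) 77747 = -404535 - \left(858742240704102 - 77747 i \sqrt{5154}\right) = -858742241108637 + 77747 i \sqrt{5154}$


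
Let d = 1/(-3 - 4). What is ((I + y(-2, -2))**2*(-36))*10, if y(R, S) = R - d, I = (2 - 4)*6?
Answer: -3387240/49 ≈ -69127.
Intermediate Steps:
d = -1/7 (d = 1/(-7) = -1/7 ≈ -0.14286)
I = -12 (I = -2*6 = -12)
y(R, S) = 1/7 + R (y(R, S) = R - 1*(-1/7) = R + 1/7 = 1/7 + R)
((I + y(-2, -2))**2*(-36))*10 = ((-12 + (1/7 - 2))**2*(-36))*10 = ((-12 - 13/7)**2*(-36))*10 = ((-97/7)**2*(-36))*10 = ((9409/49)*(-36))*10 = -338724/49*10 = -3387240/49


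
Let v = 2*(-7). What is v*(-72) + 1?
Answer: 1009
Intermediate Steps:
v = -14
v*(-72) + 1 = -14*(-72) + 1 = 1008 + 1 = 1009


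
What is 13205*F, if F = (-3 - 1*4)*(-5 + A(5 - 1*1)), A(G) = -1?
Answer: 554610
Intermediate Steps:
F = 42 (F = (-3 - 1*4)*(-5 - 1) = (-3 - 4)*(-6) = -7*(-6) = 42)
13205*F = 13205*42 = 554610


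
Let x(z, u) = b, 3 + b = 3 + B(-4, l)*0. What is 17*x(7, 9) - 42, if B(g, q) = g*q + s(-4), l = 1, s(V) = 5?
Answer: -42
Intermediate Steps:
B(g, q) = 5 + g*q (B(g, q) = g*q + 5 = 5 + g*q)
b = 0 (b = -3 + (3 + (5 - 4*1)*0) = -3 + (3 + (5 - 4)*0) = -3 + (3 + 1*0) = -3 + (3 + 0) = -3 + 3 = 0)
x(z, u) = 0
17*x(7, 9) - 42 = 17*0 - 42 = 0 - 42 = -42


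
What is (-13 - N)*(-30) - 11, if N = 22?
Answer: 1039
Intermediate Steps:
(-13 - N)*(-30) - 11 = (-13 - 1*22)*(-30) - 11 = (-13 - 22)*(-30) - 11 = -35*(-30) - 11 = 1050 - 11 = 1039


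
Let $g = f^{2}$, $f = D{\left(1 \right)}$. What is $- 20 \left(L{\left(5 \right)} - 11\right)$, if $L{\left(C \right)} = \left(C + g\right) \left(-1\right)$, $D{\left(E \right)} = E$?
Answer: $340$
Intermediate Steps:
$f = 1$
$g = 1$ ($g = 1^{2} = 1$)
$L{\left(C \right)} = -1 - C$ ($L{\left(C \right)} = \left(C + 1\right) \left(-1\right) = \left(1 + C\right) \left(-1\right) = -1 - C$)
$- 20 \left(L{\left(5 \right)} - 11\right) = - 20 \left(\left(-1 - 5\right) - 11\right) = - 20 \left(-6 - 11\right) = \left(-20\right) \left(-17\right) = 340$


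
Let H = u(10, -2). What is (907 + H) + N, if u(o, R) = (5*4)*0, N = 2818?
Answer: 3725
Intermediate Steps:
u(o, R) = 0 (u(o, R) = 20*0 = 0)
H = 0
(907 + H) + N = (907 + 0) + 2818 = 907 + 2818 = 3725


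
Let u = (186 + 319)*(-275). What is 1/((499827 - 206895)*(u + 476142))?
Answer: 1/98796296844 ≈ 1.0122e-11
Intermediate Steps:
u = -138875 (u = 505*(-275) = -138875)
1/((499827 - 206895)*(u + 476142)) = 1/((499827 - 206895)*(-138875 + 476142)) = 1/(292932*337267) = 1/98796296844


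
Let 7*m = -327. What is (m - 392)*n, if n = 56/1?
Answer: -24568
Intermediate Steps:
m = -327/7 (m = (1/7)*(-327) = -327/7 ≈ -46.714)
n = 56 (n = 56*1 = 56)
(m - 392)*n = (-327/7 - 392)*56 = -3071/7*56 = -24568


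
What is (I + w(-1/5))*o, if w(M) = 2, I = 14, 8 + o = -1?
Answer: -144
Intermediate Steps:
o = -9 (o = -8 - 1 = -9)
(I + w(-1/5))*o = (14 + 2)*(-9) = 16*(-9) = -144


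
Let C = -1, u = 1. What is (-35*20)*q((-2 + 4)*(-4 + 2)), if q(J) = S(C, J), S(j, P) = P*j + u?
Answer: -3500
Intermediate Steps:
S(j, P) = 1 + P*j (S(j, P) = P*j + 1 = 1 + P*j)
q(J) = 1 - J (q(J) = 1 + J*(-1) = 1 - J)
(-35*20)*q((-2 + 4)*(-4 + 2)) = (-35*20)*(1 - (-2 + 4)*(-4 + 2)) = -700*(1 - 2*(-2)) = -700*(1 - 1*(-4)) = -700*(1 + 4) = -700*5 = -3500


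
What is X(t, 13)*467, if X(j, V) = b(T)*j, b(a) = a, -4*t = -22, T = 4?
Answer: 10274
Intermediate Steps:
t = 11/2 (t = -¼*(-22) = 11/2 ≈ 5.5000)
X(j, V) = 4*j
X(t, 13)*467 = (4*(11/2))*467 = 22*467 = 10274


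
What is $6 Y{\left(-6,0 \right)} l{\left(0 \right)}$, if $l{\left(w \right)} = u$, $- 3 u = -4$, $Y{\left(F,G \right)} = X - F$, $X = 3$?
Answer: $72$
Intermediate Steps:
$Y{\left(F,G \right)} = 3 - F$
$u = \frac{4}{3}$ ($u = \left(- \frac{1}{3}\right) \left(-4\right) = \frac{4}{3} \approx 1.3333$)
$l{\left(w \right)} = \frac{4}{3}$
$6 Y{\left(-6,0 \right)} l{\left(0 \right)} = 6 \left(3 - -6\right) \frac{4}{3} = 6 \left(3 + 6\right) \frac{4}{3} = 6 \cdot 9 \cdot \frac{4}{3} = 54 \cdot \frac{4}{3} = 72$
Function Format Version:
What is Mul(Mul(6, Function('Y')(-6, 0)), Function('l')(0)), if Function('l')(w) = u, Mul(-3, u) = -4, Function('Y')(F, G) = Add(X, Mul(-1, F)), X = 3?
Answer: 72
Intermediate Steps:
Function('Y')(F, G) = Add(3, Mul(-1, F))
u = Rational(4, 3) (u = Mul(Rational(-1, 3), -4) = Rational(4, 3) ≈ 1.3333)
Function('l')(w) = Rational(4, 3)
Mul(Mul(6, Function('Y')(-6, 0)), Function('l')(0)) = Mul(Mul(6, Add(3, Mul(-1, -6))), Rational(4, 3)) = Mul(Mul(6, Add(3, 6)), Rational(4, 3)) = Mul(Mul(6, 9), Rational(4, 3)) = Mul(54, Rational(4, 3)) = 72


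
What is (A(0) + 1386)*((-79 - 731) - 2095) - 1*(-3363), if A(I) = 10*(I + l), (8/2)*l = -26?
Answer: -3834142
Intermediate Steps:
l = -13/2 (l = (¼)*(-26) = -13/2 ≈ -6.5000)
A(I) = -65 + 10*I (A(I) = 10*(I - 13/2) = 10*(-13/2 + I) = -65 + 10*I)
(A(0) + 1386)*((-79 - 731) - 2095) - 1*(-3363) = ((-65 + 10*0) + 1386)*((-79 - 731) - 2095) - 1*(-3363) = ((-65 + 0) + 1386)*(-810 - 2095) + 3363 = (-65 + 1386)*(-2905) + 3363 = 1321*(-2905) + 3363 = -3837505 + 3363 = -3834142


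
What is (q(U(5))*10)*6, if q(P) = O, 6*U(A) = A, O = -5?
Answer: -300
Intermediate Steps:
U(A) = A/6
q(P) = -5
(q(U(5))*10)*6 = -5*10*6 = -50*6 = -300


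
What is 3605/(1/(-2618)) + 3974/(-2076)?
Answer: -9796531807/1038 ≈ -9.4379e+6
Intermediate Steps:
3605/(1/(-2618)) + 3974/(-2076) = 3605/(-1/2618) + 3974*(-1/2076) = 3605*(-2618) - 1987/1038 = -9437890 - 1987/1038 = -9796531807/1038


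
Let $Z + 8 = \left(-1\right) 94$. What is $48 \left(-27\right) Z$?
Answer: $132192$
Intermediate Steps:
$Z = -102$ ($Z = -8 - 94 = -102$)
$48 \left(-27\right) Z = 48 \left(-27\right) \left(-102\right) = \left(-1296\right) \left(-102\right) = 132192$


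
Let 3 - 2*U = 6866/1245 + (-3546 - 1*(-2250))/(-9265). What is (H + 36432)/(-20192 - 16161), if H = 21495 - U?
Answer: -267279564637/167731651410 ≈ -1.5935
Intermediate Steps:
U = -6124447/4613970 (U = 3/2 - (6866/1245 + (-3546 - 1*(-2250))/(-9265))/2 = 3/2 - (6866*(1/1245) + (-3546 + 2250)*(-1/9265))/2 = 3/2 - (6866/1245 - 1296*(-1/9265))/2 = 3/2 - (6866/1245 + 1296/9265)/2 = 3/2 - ½*13045402/2306985 = 3/2 - 6522701/2306985 = -6124447/4613970 ≈ -1.3274)
H = 99183409597/4613970 (H = 21495 - 1*(-6124447/4613970) = 21495 + 6124447/4613970 = 99183409597/4613970 ≈ 21496.)
(H + 36432)/(-20192 - 16161) = (99183409597/4613970 + 36432)/(-20192 - 16161) = (267279564637/4613970)/(-36353) = (267279564637/4613970)*(-1/36353) = -267279564637/167731651410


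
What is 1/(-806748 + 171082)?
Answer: -1/635666 ≈ -1.5732e-6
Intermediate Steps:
1/(-806748 + 171082) = 1/(-635666) = -1/635666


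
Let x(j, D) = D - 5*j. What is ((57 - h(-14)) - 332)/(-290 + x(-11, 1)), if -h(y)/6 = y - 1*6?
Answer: 395/234 ≈ 1.6880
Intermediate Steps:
h(y) = 36 - 6*y (h(y) = -6*(y - 1*6) = -6*(y - 6) = -6*(-6 + y) = 36 - 6*y)
((57 - h(-14)) - 332)/(-290 + x(-11, 1)) = ((57 - (36 - 6*(-14))) - 332)/(-290 + (1 - 5*(-11))) = ((57 - (36 + 84)) - 332)/(-290 + (1 + 55)) = ((57 - 1*120) - 332)/(-290 + 56) = ((57 - 120) - 332)/(-234) = (-63 - 332)*(-1/234) = -395*(-1/234) = 395/234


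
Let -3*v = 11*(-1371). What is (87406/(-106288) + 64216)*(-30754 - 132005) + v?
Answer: -555439462220471/53144 ≈ -1.0452e+10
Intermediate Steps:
v = 5027 (v = -11*(-1371)/3 = -⅓*(-15081) = 5027)
(87406/(-106288) + 64216)*(-30754 - 132005) + v = (87406/(-106288) + 64216)*(-30754 - 132005) + 5027 = (87406*(-1/106288) + 64216)*(-162759) + 5027 = (-43703/53144 + 64216)*(-162759) + 5027 = (3412651401/53144)*(-162759) + 5027 = -555439729375359/53144 + 5027 = -555439462220471/53144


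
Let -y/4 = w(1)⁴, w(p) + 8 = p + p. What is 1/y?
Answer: -1/5184 ≈ -0.00019290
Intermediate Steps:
w(p) = -8 + 2*p (w(p) = -8 + (p + p) = -8 + 2*p)
y = -5184 (y = -4*(-8 + 2*1)⁴ = -4*(-8 + 2)⁴ = -4*(-6)⁴ = -4*1296 = -5184)
1/y = 1/(-5184) = -1/5184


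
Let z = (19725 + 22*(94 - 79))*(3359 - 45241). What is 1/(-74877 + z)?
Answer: -1/840018387 ≈ -1.1905e-9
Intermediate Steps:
z = -839943510 (z = (19725 + 22*15)*(-41882) = (19725 + 330)*(-41882) = 20055*(-41882) = -839943510)
1/(-74877 + z) = 1/(-74877 - 839943510) = 1/(-840018387) = -1/840018387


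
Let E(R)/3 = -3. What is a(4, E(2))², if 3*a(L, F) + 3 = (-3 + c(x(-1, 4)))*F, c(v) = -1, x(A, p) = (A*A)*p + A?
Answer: 121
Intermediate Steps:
E(R) = -9 (E(R) = 3*(-3) = -9)
x(A, p) = A + p*A² (x(A, p) = A²*p + A = p*A² + A = A + p*A²)
a(L, F) = -1 - 4*F/3 (a(L, F) = -1 + ((-3 - 1)*F)/3 = -1 + (-4*F)/3 = -1 - 4*F/3)
a(4, E(2))² = (-1 - 4/3*(-9))² = (-1 + 12)² = 11² = 121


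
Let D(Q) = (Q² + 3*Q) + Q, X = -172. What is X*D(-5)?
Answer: -860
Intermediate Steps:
D(Q) = Q² + 4*Q
X*D(-5) = -(-860)*(4 - 5) = -(-860)*(-1) = -172*5 = -860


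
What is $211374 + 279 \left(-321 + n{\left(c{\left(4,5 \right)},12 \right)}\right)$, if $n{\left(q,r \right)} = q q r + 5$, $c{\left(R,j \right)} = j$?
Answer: $206910$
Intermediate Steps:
$n{\left(q,r \right)} = 5 + r q^{2}$ ($n{\left(q,r \right)} = q^{2} r + 5 = r q^{2} + 5 = 5 + r q^{2}$)
$211374 + 279 \left(-321 + n{\left(c{\left(4,5 \right)},12 \right)}\right) = 211374 + 279 \left(-321 + \left(5 + 12 \cdot 5^{2}\right)\right) = 211374 + 279 \left(-321 + \left(5 + 12 \cdot 25\right)\right) = 211374 + 279 \left(-321 + \left(5 + 300\right)\right) = 211374 + 279 \left(-321 + 305\right) = 211374 + 279 \left(-16\right) = 211374 - 4464 = 206910$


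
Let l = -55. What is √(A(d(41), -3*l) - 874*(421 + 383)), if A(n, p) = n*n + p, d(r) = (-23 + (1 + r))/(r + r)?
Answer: I*√4723818083/82 ≈ 838.17*I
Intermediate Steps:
d(r) = (-22 + r)/(2*r) (d(r) = (-22 + r)/((2*r)) = (-22 + r)*(1/(2*r)) = (-22 + r)/(2*r))
A(n, p) = p + n² (A(n, p) = n² + p = p + n²)
√(A(d(41), -3*l) - 874*(421 + 383)) = √((-3*(-55) + ((½)*(-22 + 41)/41)²) - 874*(421 + 383)) = √((165 + ((½)*(1/41)*19)²) - 874*804) = √((165 + (19/82)²) - 702696) = √((165 + 361/6724) - 702696) = √(1109821/6724 - 702696) = √(-4723818083/6724) = I*√4723818083/82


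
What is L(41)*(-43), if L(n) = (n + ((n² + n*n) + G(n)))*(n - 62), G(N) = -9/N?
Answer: 125981142/41 ≈ 3.0727e+6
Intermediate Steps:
L(n) = (-62 + n)*(n - 9/n + 2*n²) (L(n) = (n + ((n² + n*n) - 9/n))*(n - 62) = (n + ((n² + n²) - 9/n))*(-62 + n) = (n + (2*n² - 9/n))*(-62 + n) = (n + (-9/n + 2*n²))*(-62 + n) = (n - 9/n + 2*n²)*(-62 + n) = (-62 + n)*(n - 9/n + 2*n²))
L(41)*(-43) = (-9 - 123*41² - 62*41 + 2*41³ + 558/41)*(-43) = (-9 - 123*1681 - 2542 + 2*68921 + 558*(1/41))*(-43) = (-9 - 206763 - 2542 + 137842 + 558/41)*(-43) = -2929794/41*(-43) = 125981142/41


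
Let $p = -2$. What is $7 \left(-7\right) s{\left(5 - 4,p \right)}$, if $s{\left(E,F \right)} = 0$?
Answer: $0$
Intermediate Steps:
$7 \left(-7\right) s{\left(5 - 4,p \right)} = 7 \left(-7\right) 0 = \left(-49\right) 0 = 0$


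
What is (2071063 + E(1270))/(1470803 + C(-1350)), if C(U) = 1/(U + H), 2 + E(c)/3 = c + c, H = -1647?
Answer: 6229794969/4407996590 ≈ 1.4133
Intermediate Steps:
E(c) = -6 + 6*c (E(c) = -6 + 3*(c + c) = -6 + 3*(2*c) = -6 + 6*c)
C(U) = 1/(-1647 + U) (C(U) = 1/(U - 1647) = 1/(-1647 + U))
(2071063 + E(1270))/(1470803 + C(-1350)) = (2071063 + (-6 + 6*1270))/(1470803 + 1/(-1647 - 1350)) = (2071063 + (-6 + 7620))/(1470803 + 1/(-2997)) = (2071063 + 7614)/(1470803 - 1/2997) = 2078677/(4407996590/2997) = 2078677*(2997/4407996590) = 6229794969/4407996590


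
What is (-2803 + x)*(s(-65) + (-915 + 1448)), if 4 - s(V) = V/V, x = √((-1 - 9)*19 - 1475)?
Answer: -1502408 + 1608*I*√185 ≈ -1.5024e+6 + 21871.0*I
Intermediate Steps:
x = 3*I*√185 (x = √(-10*19 - 1475) = √(-190 - 1475) = √(-1665) = 3*I*√185 ≈ 40.804*I)
s(V) = 3 (s(V) = 4 - V/V = 4 - 1*1 = 4 - 1 = 3)
(-2803 + x)*(s(-65) + (-915 + 1448)) = (-2803 + 3*I*√185)*(3 + (-915 + 1448)) = (-2803 + 3*I*√185)*(3 + 533) = (-2803 + 3*I*√185)*536 = -1502408 + 1608*I*√185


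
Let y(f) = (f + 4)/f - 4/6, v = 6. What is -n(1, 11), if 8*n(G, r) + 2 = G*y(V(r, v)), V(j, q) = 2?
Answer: -1/24 ≈ -0.041667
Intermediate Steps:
y(f) = -2/3 + (4 + f)/f (y(f) = (4 + f)/f - 4*1/6 = (4 + f)/f - 2/3 = -2/3 + (4 + f)/f)
n(G, r) = -1/4 + 7*G/24 (n(G, r) = -1/4 + (G*((1/3)*(12 + 2)/2))/8 = -1/4 + (G*((1/3)*(1/2)*14))/8 = -1/4 + (G*(7/3))/8 = -1/4 + (7*G/3)/8 = -1/4 + 7*G/24)
-n(1, 11) = -(-1/4 + (7/24)*1) = -(-1/4 + 7/24) = -1*1/24 = -1/24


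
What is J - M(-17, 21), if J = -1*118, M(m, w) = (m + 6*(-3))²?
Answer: -1343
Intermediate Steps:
M(m, w) = (-18 + m)² (M(m, w) = (m - 18)² = (-18 + m)²)
J = -118
J - M(-17, 21) = -118 - (-18 - 17)² = -118 - 1*(-35)² = -118 - 1*1225 = -118 - 1225 = -1343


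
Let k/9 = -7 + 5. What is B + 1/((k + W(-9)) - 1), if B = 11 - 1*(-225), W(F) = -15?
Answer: 8023/34 ≈ 235.97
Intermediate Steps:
k = -18 (k = 9*(-7 + 5) = 9*(-2) = -18)
B = 236 (B = 11 + 225 = 236)
B + 1/((k + W(-9)) - 1) = 236 + 1/((-18 - 15) - 1) = 236 + 1/(-33 - 1) = 236 + 1/(-34) = 236 - 1/34 = 8023/34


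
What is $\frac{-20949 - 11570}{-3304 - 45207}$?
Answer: $\frac{32519}{48511} \approx 0.67034$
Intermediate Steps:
$\frac{-20949 - 11570}{-3304 - 45207} = \frac{-20949 - 11570}{-48511} = \left(-32519\right) \left(- \frac{1}{48511}\right) = \frac{32519}{48511}$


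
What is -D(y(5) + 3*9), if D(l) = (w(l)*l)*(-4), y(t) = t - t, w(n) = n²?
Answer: 78732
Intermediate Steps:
y(t) = 0
D(l) = -4*l³ (D(l) = (l²*l)*(-4) = l³*(-4) = -4*l³)
-D(y(5) + 3*9) = -(-4)*(0 + 3*9)³ = -(-4)*(0 + 27)³ = -(-4)*27³ = -(-4)*19683 = -1*(-78732) = 78732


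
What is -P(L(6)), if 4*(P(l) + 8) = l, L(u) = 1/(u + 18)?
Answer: 767/96 ≈ 7.9896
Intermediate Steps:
L(u) = 1/(18 + u)
P(l) = -8 + l/4
-P(L(6)) = -(-8 + 1/(4*(18 + 6))) = -(-8 + (¼)/24) = -(-8 + (¼)*(1/24)) = -(-8 + 1/96) = -1*(-767/96) = 767/96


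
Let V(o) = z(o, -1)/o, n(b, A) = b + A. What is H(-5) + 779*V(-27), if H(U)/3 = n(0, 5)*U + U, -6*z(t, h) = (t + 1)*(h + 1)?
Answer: -90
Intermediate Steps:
n(b, A) = A + b
z(t, h) = -(1 + h)*(1 + t)/6 (z(t, h) = -(t + 1)*(h + 1)/6 = -(1 + t)*(1 + h)/6 = -(1 + h)*(1 + t)/6)
H(U) = 18*U (H(U) = 3*((5 + 0)*U + U) = 3*(5*U + U) = 3*(6*U) = 18*U)
V(o) = 0 (V(o) = (-⅙ - ⅙*(-1) - o/6 - ⅙*(-1)*o)/o = (-⅙ + ⅙ - o/6 + o/6)/o = 0/o = 0)
H(-5) + 779*V(-27) = 18*(-5) + 779*0 = -90 + 0 = -90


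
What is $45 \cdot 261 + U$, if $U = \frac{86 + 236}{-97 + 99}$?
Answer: $11906$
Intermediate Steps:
$U = 161$ ($U = \frac{322}{2} = 322 \cdot \frac{1}{2} = 161$)
$45 \cdot 261 + U = 45 \cdot 261 + 161 = 11745 + 161 = 11906$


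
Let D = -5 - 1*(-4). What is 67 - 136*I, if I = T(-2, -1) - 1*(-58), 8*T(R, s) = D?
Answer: -7804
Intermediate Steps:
D = -1 (D = -5 + 4 = -1)
T(R, s) = -⅛ (T(R, s) = (⅛)*(-1) = -⅛)
I = 463/8 (I = -⅛ - 1*(-58) = -⅛ + 58 = 463/8 ≈ 57.875)
67 - 136*I = 67 - 136*463/8 = 67 - 7871 = -7804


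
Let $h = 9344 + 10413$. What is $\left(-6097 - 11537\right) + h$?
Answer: $2123$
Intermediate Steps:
$h = 19757$
$\left(-6097 - 11537\right) + h = \left(-6097 - 11537\right) + 19757 = -17634 + 19757 = 2123$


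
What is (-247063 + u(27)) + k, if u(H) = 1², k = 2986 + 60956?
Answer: -183120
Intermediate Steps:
k = 63942
u(H) = 1
(-247063 + u(27)) + k = (-247063 + 1) + 63942 = -247062 + 63942 = -183120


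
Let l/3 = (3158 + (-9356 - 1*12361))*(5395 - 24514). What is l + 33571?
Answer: 1064522134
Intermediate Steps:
l = 1064488563 (l = 3*((3158 + (-9356 - 1*12361))*(5395 - 24514)) = 3*((3158 + (-9356 - 12361))*(-19119)) = 3*((3158 - 21717)*(-19119)) = 3*(-18559*(-19119)) = 3*354829521 = 1064488563)
l + 33571 = 1064488563 + 33571 = 1064522134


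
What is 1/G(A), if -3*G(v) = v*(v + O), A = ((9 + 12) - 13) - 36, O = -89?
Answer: -1/1092 ≈ -0.00091575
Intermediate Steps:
A = -28 (A = (21 - 13) - 36 = 8 - 36 = -28)
G(v) = -v*(-89 + v)/3 (G(v) = -v*(v - 89)/3 = -v*(-89 + v)/3)
1/G(A) = 1/((1/3)*(-28)*(89 - 1*(-28))) = 1/((1/3)*(-28)*(89 + 28)) = 1/((1/3)*(-28)*117) = 1/(-1092) = -1/1092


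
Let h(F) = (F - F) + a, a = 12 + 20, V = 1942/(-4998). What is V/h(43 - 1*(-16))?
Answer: -971/79968 ≈ -0.012142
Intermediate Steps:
V = -971/2499 (V = 1942*(-1/4998) = -971/2499 ≈ -0.38856)
a = 32
h(F) = 32 (h(F) = (F - F) + 32 = 0 + 32 = 32)
V/h(43 - 1*(-16)) = -971/2499/32 = -971/2499*1/32 = -971/79968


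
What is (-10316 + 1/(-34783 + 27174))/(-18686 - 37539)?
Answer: 15698889/85563205 ≈ 0.18348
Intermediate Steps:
(-10316 + 1/(-34783 + 27174))/(-18686 - 37539) = (-10316 + 1/(-7609))/(-56225) = (-10316 - 1/7609)*(-1/56225) = -78494445/7609*(-1/56225) = 15698889/85563205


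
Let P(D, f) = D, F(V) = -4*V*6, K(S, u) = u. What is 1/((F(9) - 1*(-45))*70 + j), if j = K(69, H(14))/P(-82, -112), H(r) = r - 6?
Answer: -41/490774 ≈ -8.3541e-5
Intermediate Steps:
H(r) = -6 + r
F(V) = -24*V
j = -4/41 (j = (-6 + 14)/(-82) = 8*(-1/82) = -4/41 ≈ -0.097561)
1/((F(9) - 1*(-45))*70 + j) = 1/((-24*9 - 1*(-45))*70 - 4/41) = 1/((-216 + 45)*70 - 4/41) = 1/(-171*70 - 4/41) = 1/(-11970 - 4/41) = 1/(-490774/41) = -41/490774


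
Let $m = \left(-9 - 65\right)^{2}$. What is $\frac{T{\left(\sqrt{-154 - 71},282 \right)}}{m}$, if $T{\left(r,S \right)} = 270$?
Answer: $\frac{135}{2738} \approx 0.049306$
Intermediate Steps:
$m = 5476$ ($m = \left(-74\right)^{2} = 5476$)
$\frac{T{\left(\sqrt{-154 - 71},282 \right)}}{m} = \frac{270}{5476} = 270 \cdot \frac{1}{5476} = \frac{135}{2738}$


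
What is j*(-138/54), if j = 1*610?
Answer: -14030/9 ≈ -1558.9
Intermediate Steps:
j = 610
j*(-138/54) = 610*(-138/54) = 610*(-138*1/54) = 610*(-23/9) = -14030/9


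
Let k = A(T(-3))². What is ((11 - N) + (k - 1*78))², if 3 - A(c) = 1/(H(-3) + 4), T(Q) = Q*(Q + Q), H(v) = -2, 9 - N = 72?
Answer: 81/16 ≈ 5.0625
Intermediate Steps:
N = -63 (N = 9 - 1*72 = 9 - 72 = -63)
T(Q) = 2*Q² (T(Q) = Q*(2*Q) = 2*Q²)
A(c) = 5/2 (A(c) = 3 - 1/(-2 + 4) = 3 - 1/2 = 3 - 1*½ = 3 - ½ = 5/2)
k = 25/4 (k = (5/2)² = 25/4 ≈ 6.2500)
((11 - N) + (k - 1*78))² = ((11 - 1*(-63)) + (25/4 - 1*78))² = ((11 + 63) + (25/4 - 78))² = (74 - 287/4)² = (9/4)² = 81/16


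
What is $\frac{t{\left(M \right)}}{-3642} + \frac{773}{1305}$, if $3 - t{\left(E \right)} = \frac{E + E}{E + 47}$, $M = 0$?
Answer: $\frac{937117}{1584270} \approx 0.59151$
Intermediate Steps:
$t{\left(E \right)} = 3 - \frac{2 E}{47 + E}$ ($t{\left(E \right)} = 3 - \frac{E + E}{E + 47} = 3 - \frac{2 E}{47 + E}$)
$\frac{t{\left(M \right)}}{-3642} + \frac{773}{1305} = \frac{\frac{1}{47 + 0} \left(141 + 0\right)}{-3642} + \frac{773}{1305} = \frac{1}{47} \cdot 141 \left(- \frac{1}{3642}\right) + 773 \cdot \frac{1}{1305} = \frac{1}{47} \cdot 141 \left(- \frac{1}{3642}\right) + \frac{773}{1305} = 3 \left(- \frac{1}{3642}\right) + \frac{773}{1305} = - \frac{1}{1214} + \frac{773}{1305} = \frac{937117}{1584270}$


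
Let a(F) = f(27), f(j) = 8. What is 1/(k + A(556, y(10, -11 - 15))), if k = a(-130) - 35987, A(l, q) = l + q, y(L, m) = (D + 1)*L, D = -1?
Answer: -1/35423 ≈ -2.8230e-5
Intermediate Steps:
a(F) = 8
y(L, m) = 0 (y(L, m) = (-1 + 1)*L = 0*L = 0)
k = -35979 (k = 8 - 35987 = -35979)
1/(k + A(556, y(10, -11 - 15))) = 1/(-35979 + (556 + 0)) = 1/(-35979 + 556) = 1/(-35423) = -1/35423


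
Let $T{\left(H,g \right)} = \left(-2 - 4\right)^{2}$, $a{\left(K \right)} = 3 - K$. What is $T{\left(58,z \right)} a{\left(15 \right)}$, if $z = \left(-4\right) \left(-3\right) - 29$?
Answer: $-432$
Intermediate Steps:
$z = -17$ ($z = 12 - 29 = -17$)
$T{\left(H,g \right)} = 36$ ($T{\left(H,g \right)} = \left(-6\right)^{2} = 36$)
$T{\left(58,z \right)} a{\left(15 \right)} = 36 \left(3 - 15\right) = 36 \left(-12\right) = -432$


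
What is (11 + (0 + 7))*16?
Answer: 288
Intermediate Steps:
(11 + (0 + 7))*16 = (11 + 7)*16 = 18*16 = 288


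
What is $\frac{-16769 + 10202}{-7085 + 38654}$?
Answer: $- \frac{2189}{10523} \approx -0.20802$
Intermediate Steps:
$\frac{-16769 + 10202}{-7085 + 38654} = - \frac{6567}{31569} = \left(-6567\right) \frac{1}{31569} = - \frac{2189}{10523}$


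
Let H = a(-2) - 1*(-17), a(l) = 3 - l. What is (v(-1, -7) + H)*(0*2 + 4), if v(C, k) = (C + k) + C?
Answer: 52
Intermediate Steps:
H = 22 (H = (3 - 1*(-2)) - 1*(-17) = (3 + 2) + 17 = 5 + 17 = 22)
v(C, k) = k + 2*C
(v(-1, -7) + H)*(0*2 + 4) = ((-7 + 2*(-1)) + 22)*(0*2 + 4) = ((-7 - 2) + 22)*(0 + 4) = (-9 + 22)*4 = 13*4 = 52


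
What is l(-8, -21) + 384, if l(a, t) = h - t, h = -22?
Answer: 383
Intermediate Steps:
l(a, t) = -22 - t
l(-8, -21) + 384 = (-22 - 1*(-21)) + 384 = (-22 + 21) + 384 = -1 + 384 = 383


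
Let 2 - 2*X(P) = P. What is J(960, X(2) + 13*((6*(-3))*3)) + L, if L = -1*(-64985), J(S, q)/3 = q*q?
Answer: 1543397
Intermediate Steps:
X(P) = 1 - P/2
J(S, q) = 3*q**2 (J(S, q) = 3*(q*q) = 3*q**2)
L = 64985
J(960, X(2) + 13*((6*(-3))*3)) + L = 3*((1 - 1/2*2) + 13*((6*(-3))*3))**2 + 64985 = 3*((1 - 1) + 13*(-18*3))**2 + 64985 = 3*(0 + 13*(-54))**2 + 64985 = 3*(0 - 702)**2 + 64985 = 3*(-702)**2 + 64985 = 3*492804 + 64985 = 1478412 + 64985 = 1543397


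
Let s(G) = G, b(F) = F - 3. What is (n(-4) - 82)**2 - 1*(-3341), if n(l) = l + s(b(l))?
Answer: 11990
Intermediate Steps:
b(F) = -3 + F
n(l) = -3 + 2*l (n(l) = l + (-3 + l) = -3 + 2*l)
(n(-4) - 82)**2 - 1*(-3341) = ((-3 + 2*(-4)) - 82)**2 - 1*(-3341) = ((-3 - 8) - 82)**2 + 3341 = (-11 - 82)**2 + 3341 = (-93)**2 + 3341 = 8649 + 3341 = 11990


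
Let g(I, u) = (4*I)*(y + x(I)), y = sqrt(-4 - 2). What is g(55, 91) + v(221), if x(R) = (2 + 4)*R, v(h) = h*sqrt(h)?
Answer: 72600 + 221*sqrt(221) + 220*I*sqrt(6) ≈ 75885.0 + 538.89*I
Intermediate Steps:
y = I*sqrt(6) (y = sqrt(-6) = I*sqrt(6) ≈ 2.4495*I)
v(h) = h**(3/2)
x(R) = 6*R
g(I, u) = 4*I*(6*I + I*sqrt(6)) (g(I, u) = (4*I)*(I*sqrt(6) + 6*I) = (4*I)*(6*I + I*sqrt(6)) = 4*I*(6*I + I*sqrt(6)))
g(55, 91) + v(221) = 4*55*(6*55 + I*sqrt(6)) + 221**(3/2) = 4*55*(330 + I*sqrt(6)) + 221*sqrt(221) = (72600 + 220*I*sqrt(6)) + 221*sqrt(221) = 72600 + 221*sqrt(221) + 220*I*sqrt(6)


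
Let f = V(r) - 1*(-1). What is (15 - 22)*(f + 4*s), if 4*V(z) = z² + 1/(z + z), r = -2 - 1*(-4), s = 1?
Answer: -679/16 ≈ -42.438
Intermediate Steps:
r = 2 (r = -2 + 4 = 2)
V(z) = z²/4 + 1/(8*z) (V(z) = (z² + 1/(z + z))/4 = (z² + 1/(2*z))/4 = z²/4 + 1/(8*z))
f = 33/16 (f = (⅛)*(1 + 2*2³)/2 - 1*(-1) = (⅛)*(½)*(1 + 2*8) + 1 = (⅛)*(½)*(1 + 16) + 1 = (⅛)*(½)*17 + 1 = 17/16 + 1 = 33/16 ≈ 2.0625)
(15 - 22)*(f + 4*s) = (15 - 22)*(33/16 + 4*1) = -7*(33/16 + 4) = -7*97/16 = -679/16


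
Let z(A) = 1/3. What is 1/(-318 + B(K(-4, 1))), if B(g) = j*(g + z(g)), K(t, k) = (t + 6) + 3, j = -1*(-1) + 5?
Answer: -1/286 ≈ -0.0034965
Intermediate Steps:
z(A) = ⅓
j = 6 (j = 1 + 5 = 6)
K(t, k) = 9 + t (K(t, k) = (6 + t) + 3 = 9 + t)
B(g) = 2 + 6*g (B(g) = 6*(g + ⅓) = 6*(⅓ + g) = 2 + 6*g)
1/(-318 + B(K(-4, 1))) = 1/(-318 + (2 + 6*(9 - 4))) = 1/(-318 + (2 + 6*5)) = 1/(-318 + (2 + 30)) = 1/(-318 + 32) = 1/(-286) = -1/286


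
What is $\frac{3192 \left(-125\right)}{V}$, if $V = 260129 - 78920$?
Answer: $- \frac{19000}{8629} \approx -2.2019$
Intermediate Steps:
$V = 181209$ ($V = 260129 - 78920 = 181209$)
$\frac{3192 \left(-125\right)}{V} = \frac{3192 \left(-125\right)}{181209} = \left(-399000\right) \frac{1}{181209} = - \frac{19000}{8629}$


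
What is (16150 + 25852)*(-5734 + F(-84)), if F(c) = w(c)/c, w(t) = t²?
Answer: -244367636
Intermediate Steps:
F(c) = c (F(c) = c²/c = c)
(16150 + 25852)*(-5734 + F(-84)) = (16150 + 25852)*(-5734 - 84) = 42002*(-5818) = -244367636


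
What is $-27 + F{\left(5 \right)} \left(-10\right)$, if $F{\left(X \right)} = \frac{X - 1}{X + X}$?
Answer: $-31$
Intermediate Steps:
$F{\left(X \right)} = \frac{-1 + X}{2 X}$
$-27 + F{\left(5 \right)} \left(-10\right) = -27 + \frac{-1 + 5}{2 \cdot 5} \left(-10\right) = -27 + \frac{1}{2} \cdot \frac{1}{5} \cdot 4 \left(-10\right) = -27 + \frac{2}{5} \left(-10\right) = -27 - 4 = -31$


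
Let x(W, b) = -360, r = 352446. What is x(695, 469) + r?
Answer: 352086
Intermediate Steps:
x(695, 469) + r = -360 + 352446 = 352086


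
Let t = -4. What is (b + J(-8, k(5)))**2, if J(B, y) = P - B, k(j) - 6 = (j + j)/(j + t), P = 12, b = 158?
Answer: 31684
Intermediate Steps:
k(j) = 6 + 2*j/(-4 + j) (k(j) = 6 + (j + j)/(j - 4) = 6 + (2*j)/(-4 + j) = 6 + 2*j/(-4 + j))
J(B, y) = 12 - B
(b + J(-8, k(5)))**2 = (158 + (12 - 1*(-8)))**2 = (158 + (12 + 8))**2 = (158 + 20)**2 = 178**2 = 31684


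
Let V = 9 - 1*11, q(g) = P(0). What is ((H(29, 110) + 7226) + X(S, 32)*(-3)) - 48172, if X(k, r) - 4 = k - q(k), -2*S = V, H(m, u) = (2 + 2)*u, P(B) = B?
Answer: -40521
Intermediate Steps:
q(g) = 0
H(m, u) = 4*u
V = -2 (V = 9 - 11 = -2)
S = 1 (S = -½*(-2) = 1)
X(k, r) = 4 + k (X(k, r) = 4 + (k - 1*0) = 4 + (k + 0) = 4 + k)
((H(29, 110) + 7226) + X(S, 32)*(-3)) - 48172 = ((4*110 + 7226) + (4 + 1)*(-3)) - 48172 = ((440 + 7226) + 5*(-3)) - 48172 = (7666 - 15) - 48172 = 7651 - 48172 = -40521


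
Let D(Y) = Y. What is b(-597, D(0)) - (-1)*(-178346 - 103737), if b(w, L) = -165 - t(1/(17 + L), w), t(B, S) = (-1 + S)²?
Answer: -639852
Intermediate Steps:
b(w, L) = -165 - (-1 + w)²
b(-597, D(0)) - (-1)*(-178346 - 103737) = (-165 - (-1 - 597)²) - (-1)*(-178346 - 103737) = (-165 - 1*(-598)²) - (-1)*(-282083) = (-165 - 1*357604) - 1*282083 = (-165 - 357604) - 282083 = -357769 - 282083 = -639852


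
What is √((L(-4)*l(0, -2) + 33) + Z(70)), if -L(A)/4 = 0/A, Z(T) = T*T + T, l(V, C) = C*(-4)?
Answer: √5003 ≈ 70.732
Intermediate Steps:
l(V, C) = -4*C
Z(T) = T + T² (Z(T) = T² + T = T + T²)
L(A) = 0 (L(A) = -0/A = -4*0 = 0)
√((L(-4)*l(0, -2) + 33) + Z(70)) = √((0*(-4*(-2)) + 33) + 70*(1 + 70)) = √((0*8 + 33) + 70*71) = √((0 + 33) + 4970) = √(33 + 4970) = √5003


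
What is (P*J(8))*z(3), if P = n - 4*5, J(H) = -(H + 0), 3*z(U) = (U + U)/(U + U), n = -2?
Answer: 176/3 ≈ 58.667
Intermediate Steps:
z(U) = ⅓ (z(U) = ((U + U)/(U + U))/3 = ((2*U)/((2*U)))/3 = ((2*U)*(1/(2*U)))/3 = (⅓)*1 = ⅓)
J(H) = -H
P = -22 (P = -2 - 4*5 = -2 - 20 = -22)
(P*J(8))*z(3) = -(-22)*8*(⅓) = -22*(-8)*(⅓) = 176*(⅓) = 176/3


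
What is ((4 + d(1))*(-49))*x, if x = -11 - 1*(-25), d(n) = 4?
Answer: -5488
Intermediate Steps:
x = 14 (x = -11 + 25 = 14)
((4 + d(1))*(-49))*x = ((4 + 4)*(-49))*14 = (8*(-49))*14 = -392*14 = -5488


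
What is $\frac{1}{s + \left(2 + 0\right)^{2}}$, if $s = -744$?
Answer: $- \frac{1}{740} \approx -0.0013514$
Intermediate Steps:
$\frac{1}{s + \left(2 + 0\right)^{2}} = \frac{1}{-744 + \left(2 + 0\right)^{2}} = \frac{1}{-744 + 2^{2}} = \frac{1}{-744 + 4} = \frac{1}{-740} = - \frac{1}{740}$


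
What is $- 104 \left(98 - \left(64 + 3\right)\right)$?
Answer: $-3224$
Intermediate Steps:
$- 104 \left(98 - \left(64 + 3\right)\right) = - 104 \left(98 - 67\right) = \left(-104\right) 31 = -3224$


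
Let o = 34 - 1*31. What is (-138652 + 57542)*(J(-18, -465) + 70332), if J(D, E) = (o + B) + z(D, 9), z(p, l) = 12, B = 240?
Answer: -5725311570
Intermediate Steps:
o = 3 (o = 34 - 31 = 3)
J(D, E) = 255 (J(D, E) = (3 + 240) + 12 = 243 + 12 = 255)
(-138652 + 57542)*(J(-18, -465) + 70332) = (-138652 + 57542)*(255 + 70332) = -81110*70587 = -5725311570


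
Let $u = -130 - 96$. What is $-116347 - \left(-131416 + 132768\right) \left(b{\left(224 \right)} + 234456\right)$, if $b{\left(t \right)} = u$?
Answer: $-316795307$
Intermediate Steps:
$u = -226$
$b{\left(t \right)} = -226$
$-116347 - \left(-131416 + 132768\right) \left(b{\left(224 \right)} + 234456\right) = -116347 - \left(-131416 + 132768\right) \left(-226 + 234456\right) = -116347 - 1352 \cdot 234230 = -116347 - 316678960 = -316795307$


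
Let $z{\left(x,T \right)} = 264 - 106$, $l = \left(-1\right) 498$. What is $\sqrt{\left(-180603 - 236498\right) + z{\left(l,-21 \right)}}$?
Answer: $3 i \sqrt{46327} \approx 645.71 i$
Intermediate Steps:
$l = -498$
$z{\left(x,T \right)} = 158$
$\sqrt{\left(-180603 - 236498\right) + z{\left(l,-21 \right)}} = \sqrt{\left(-180603 - 236498\right) + 158} = \sqrt{-417101 + 158} = \sqrt{-416943} = 3 i \sqrt{46327}$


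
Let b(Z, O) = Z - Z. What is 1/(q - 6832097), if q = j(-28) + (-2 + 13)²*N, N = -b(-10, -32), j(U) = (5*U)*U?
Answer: -1/6828177 ≈ -1.4645e-7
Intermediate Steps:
b(Z, O) = 0
j(U) = 5*U²
N = 0 (N = -1*0 = 0)
q = 3920 (q = 5*(-28)² + (-2 + 13)²*0 = 5*784 + 11²*0 = 3920 + 121*0 = 3920 + 0 = 3920)
1/(q - 6832097) = 1/(3920 - 6832097) = 1/(-6828177) = -1/6828177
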